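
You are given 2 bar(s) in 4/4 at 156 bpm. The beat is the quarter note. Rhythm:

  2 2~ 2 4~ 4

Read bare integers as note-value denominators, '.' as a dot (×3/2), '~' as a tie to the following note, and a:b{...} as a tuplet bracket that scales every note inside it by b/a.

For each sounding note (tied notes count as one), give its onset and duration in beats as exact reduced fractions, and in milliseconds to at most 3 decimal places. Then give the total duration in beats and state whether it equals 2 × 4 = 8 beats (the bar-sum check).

1) 0.0ms=0b +769.231ms=2b
2) 769.231ms=2b +1538.462ms=4b
3) 2307.692ms=6b +769.231ms=2b
Σ=8b of 8 (156bpm 4/4) — PASS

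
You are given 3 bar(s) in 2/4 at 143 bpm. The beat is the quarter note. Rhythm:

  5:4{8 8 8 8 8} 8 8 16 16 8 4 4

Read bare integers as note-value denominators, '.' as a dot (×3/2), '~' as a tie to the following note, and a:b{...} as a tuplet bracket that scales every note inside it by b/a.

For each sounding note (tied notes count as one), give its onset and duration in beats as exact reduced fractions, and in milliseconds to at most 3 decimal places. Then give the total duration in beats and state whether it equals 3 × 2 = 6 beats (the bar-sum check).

1) 0.0ms=0b +167.832ms=2/5b
2) 167.832ms=2/5b +167.832ms=2/5b
3) 335.664ms=4/5b +167.832ms=2/5b
4) 503.497ms=6/5b +167.832ms=2/5b
5) 671.329ms=8/5b +167.832ms=2/5b
6) 839.161ms=2b +209.79ms=1/2b
7) 1048.951ms=5/2b +209.79ms=1/2b
8) 1258.741ms=3b +104.895ms=1/4b
9) 1363.636ms=13/4b +104.895ms=1/4b
10) 1468.531ms=7/2b +209.79ms=1/2b
11) 1678.322ms=4b +419.58ms=1b
12) 2097.902ms=5b +419.58ms=1b
Σ=6b of 6 (143bpm 2/4) — PASS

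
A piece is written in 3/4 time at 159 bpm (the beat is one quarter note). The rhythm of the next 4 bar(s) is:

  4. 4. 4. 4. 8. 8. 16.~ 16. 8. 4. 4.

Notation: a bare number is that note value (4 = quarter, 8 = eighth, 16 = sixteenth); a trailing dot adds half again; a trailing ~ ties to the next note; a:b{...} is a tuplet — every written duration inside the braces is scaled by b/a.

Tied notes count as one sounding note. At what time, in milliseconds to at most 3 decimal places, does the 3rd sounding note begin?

note 3 onset = 3b = 1132.075ms

1. 0.0ms @ 0 + 566.038ms (3/2)
2. 566.038ms @ 3/2 + 566.038ms (3/2)
3. 1132.075ms @ 3 + 566.038ms (3/2)
4. 1698.113ms @ 9/2 + 566.038ms (3/2)
5. 2264.151ms @ 6 + 283.019ms (3/4)
6. 2547.17ms @ 27/4 + 283.019ms (3/4)
7. 2830.189ms @ 15/2 + 283.019ms (3/4)
8. 3113.208ms @ 33/4 + 283.019ms (3/4)
9. 3396.226ms @ 9 + 566.038ms (3/2)
10. 3962.264ms @ 21/2 + 566.038ms (3/2)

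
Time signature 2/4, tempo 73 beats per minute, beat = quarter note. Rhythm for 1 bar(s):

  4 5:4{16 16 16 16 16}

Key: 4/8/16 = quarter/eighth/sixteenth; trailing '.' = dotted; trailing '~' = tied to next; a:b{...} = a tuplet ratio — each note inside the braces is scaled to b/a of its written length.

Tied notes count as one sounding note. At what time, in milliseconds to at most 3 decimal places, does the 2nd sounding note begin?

note 2 onset = 1b = 821.918ms

1. 0.0ms @ 0 + 821.918ms (1)
2. 821.918ms @ 1 + 164.384ms (1/5)
3. 986.301ms @ 6/5 + 164.384ms (1/5)
4. 1150.685ms @ 7/5 + 164.384ms (1/5)
5. 1315.068ms @ 8/5 + 164.384ms (1/5)
6. 1479.452ms @ 9/5 + 164.384ms (1/5)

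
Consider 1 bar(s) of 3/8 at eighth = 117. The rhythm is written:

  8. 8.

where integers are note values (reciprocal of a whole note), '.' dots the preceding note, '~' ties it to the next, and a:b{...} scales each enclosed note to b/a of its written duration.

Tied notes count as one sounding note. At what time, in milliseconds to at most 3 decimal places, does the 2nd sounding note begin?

note 2 onset = 3/2b = 769.231ms

1. 0.0ms @ 0 + 769.231ms (3/2)
2. 769.231ms @ 3/2 + 769.231ms (3/2)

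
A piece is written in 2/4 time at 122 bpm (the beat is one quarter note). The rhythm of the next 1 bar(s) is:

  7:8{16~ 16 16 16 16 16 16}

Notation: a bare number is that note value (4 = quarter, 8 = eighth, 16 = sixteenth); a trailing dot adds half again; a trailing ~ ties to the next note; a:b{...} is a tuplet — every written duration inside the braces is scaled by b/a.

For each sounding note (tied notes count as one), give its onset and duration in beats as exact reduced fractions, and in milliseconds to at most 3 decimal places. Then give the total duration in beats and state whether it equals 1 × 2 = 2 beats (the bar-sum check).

1) 0.0ms=0b +281.03ms=4/7b
2) 281.03ms=4/7b +140.515ms=2/7b
3) 421.546ms=6/7b +140.515ms=2/7b
4) 562.061ms=8/7b +140.515ms=2/7b
5) 702.576ms=10/7b +140.515ms=2/7b
6) 843.091ms=12/7b +140.515ms=2/7b
Σ=2b of 2 (122bpm 2/4) — PASS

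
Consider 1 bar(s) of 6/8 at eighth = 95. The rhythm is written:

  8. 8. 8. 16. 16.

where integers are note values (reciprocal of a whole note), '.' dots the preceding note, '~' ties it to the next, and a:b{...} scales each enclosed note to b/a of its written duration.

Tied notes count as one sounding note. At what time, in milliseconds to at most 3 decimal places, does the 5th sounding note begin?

note 5 onset = 21/4b = 3315.789ms

1. 0.0ms @ 0 + 947.368ms (3/2)
2. 947.368ms @ 3/2 + 947.368ms (3/2)
3. 1894.737ms @ 3 + 947.368ms (3/2)
4. 2842.105ms @ 9/2 + 473.684ms (3/4)
5. 3315.789ms @ 21/4 + 473.684ms (3/4)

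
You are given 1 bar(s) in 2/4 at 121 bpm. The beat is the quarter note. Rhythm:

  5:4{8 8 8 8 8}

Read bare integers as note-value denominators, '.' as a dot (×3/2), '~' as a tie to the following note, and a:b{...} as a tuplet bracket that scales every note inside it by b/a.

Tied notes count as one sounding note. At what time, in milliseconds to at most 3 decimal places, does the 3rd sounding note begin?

1. 0.0ms @ 0 + 198.347ms (2/5)
2. 198.347ms @ 2/5 + 198.347ms (2/5)
3. 396.694ms @ 4/5 + 198.347ms (2/5)
4. 595.041ms @ 6/5 + 198.347ms (2/5)
5. 793.388ms @ 8/5 + 198.347ms (2/5)

note 3 onset = 4/5b = 396.694ms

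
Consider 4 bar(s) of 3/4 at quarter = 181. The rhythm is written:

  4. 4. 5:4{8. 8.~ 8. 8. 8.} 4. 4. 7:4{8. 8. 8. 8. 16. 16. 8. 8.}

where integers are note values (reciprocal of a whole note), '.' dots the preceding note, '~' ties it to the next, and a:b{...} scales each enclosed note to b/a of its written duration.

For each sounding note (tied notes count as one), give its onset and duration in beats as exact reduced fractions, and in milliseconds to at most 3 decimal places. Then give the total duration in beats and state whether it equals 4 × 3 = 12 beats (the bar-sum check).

1) 0.0ms=0b +497.238ms=3/2b
2) 497.238ms=3/2b +497.238ms=3/2b
3) 994.475ms=3b +198.895ms=3/5b
4) 1193.37ms=18/5b +397.79ms=6/5b
5) 1591.16ms=24/5b +198.895ms=3/5b
6) 1790.055ms=27/5b +198.895ms=3/5b
7) 1988.95ms=6b +497.238ms=3/2b
8) 2486.188ms=15/2b +497.238ms=3/2b
9) 2983.425ms=9b +142.068ms=3/7b
10) 3125.493ms=66/7b +142.068ms=3/7b
11) 3267.561ms=69/7b +142.068ms=3/7b
12) 3409.629ms=72/7b +142.068ms=3/7b
13) 3551.697ms=75/7b +71.034ms=3/14b
14) 3622.731ms=153/14b +71.034ms=3/14b
15) 3693.765ms=78/7b +142.068ms=3/7b
16) 3835.833ms=81/7b +142.068ms=3/7b
Σ=12b of 12 (181bpm 3/4) — PASS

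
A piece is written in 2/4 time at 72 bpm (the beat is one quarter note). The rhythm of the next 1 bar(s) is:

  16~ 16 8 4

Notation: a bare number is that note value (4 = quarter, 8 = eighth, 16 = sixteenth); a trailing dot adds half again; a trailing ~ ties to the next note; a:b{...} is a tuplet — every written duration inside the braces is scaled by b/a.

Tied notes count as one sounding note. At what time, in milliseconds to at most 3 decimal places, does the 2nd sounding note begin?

1. 0.0ms @ 0 + 416.667ms (1/2)
2. 416.667ms @ 1/2 + 416.667ms (1/2)
3. 833.333ms @ 1 + 833.333ms (1)

note 2 onset = 1/2b = 416.667ms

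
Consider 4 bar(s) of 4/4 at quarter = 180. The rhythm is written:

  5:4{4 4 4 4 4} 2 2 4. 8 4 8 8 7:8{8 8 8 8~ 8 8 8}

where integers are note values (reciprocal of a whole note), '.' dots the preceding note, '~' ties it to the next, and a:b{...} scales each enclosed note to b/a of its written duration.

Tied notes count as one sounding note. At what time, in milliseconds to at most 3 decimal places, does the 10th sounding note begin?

1. 0.0ms @ 0 + 266.667ms (4/5)
2. 266.667ms @ 4/5 + 266.667ms (4/5)
3. 533.333ms @ 8/5 + 266.667ms (4/5)
4. 800.0ms @ 12/5 + 266.667ms (4/5)
5. 1066.667ms @ 16/5 + 266.667ms (4/5)
6. 1333.333ms @ 4 + 666.667ms (2)
7. 2000.0ms @ 6 + 666.667ms (2)
8. 2666.667ms @ 8 + 500.0ms (3/2)
9. 3166.667ms @ 19/2 + 166.667ms (1/2)
10. 3333.333ms @ 10 + 333.333ms (1)
11. 3666.667ms @ 11 + 166.667ms (1/2)
12. 3833.333ms @ 23/2 + 166.667ms (1/2)
13. 4000.0ms @ 12 + 190.476ms (4/7)
14. 4190.476ms @ 88/7 + 190.476ms (4/7)
15. 4380.952ms @ 92/7 + 190.476ms (4/7)
16. 4571.429ms @ 96/7 + 380.952ms (8/7)
17. 4952.381ms @ 104/7 + 190.476ms (4/7)
18. 5142.857ms @ 108/7 + 190.476ms (4/7)

note 10 onset = 10b = 3333.333ms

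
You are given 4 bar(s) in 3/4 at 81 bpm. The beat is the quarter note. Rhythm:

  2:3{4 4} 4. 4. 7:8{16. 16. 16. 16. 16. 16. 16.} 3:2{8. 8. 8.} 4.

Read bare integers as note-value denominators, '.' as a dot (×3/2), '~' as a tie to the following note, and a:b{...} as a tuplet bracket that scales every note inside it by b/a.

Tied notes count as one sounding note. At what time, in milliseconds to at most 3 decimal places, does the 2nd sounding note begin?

note 2 onset = 3/2b = 1111.111ms

1. 0.0ms @ 0 + 1111.111ms (3/2)
2. 1111.111ms @ 3/2 + 1111.111ms (3/2)
3. 2222.222ms @ 3 + 1111.111ms (3/2)
4. 3333.333ms @ 9/2 + 1111.111ms (3/2)
5. 4444.444ms @ 6 + 317.46ms (3/7)
6. 4761.905ms @ 45/7 + 317.46ms (3/7)
7. 5079.365ms @ 48/7 + 317.46ms (3/7)
8. 5396.825ms @ 51/7 + 317.46ms (3/7)
9. 5714.286ms @ 54/7 + 317.46ms (3/7)
10. 6031.746ms @ 57/7 + 317.46ms (3/7)
11. 6349.206ms @ 60/7 + 317.46ms (3/7)
12. 6666.667ms @ 9 + 370.37ms (1/2)
13. 7037.037ms @ 19/2 + 370.37ms (1/2)
14. 7407.407ms @ 10 + 370.37ms (1/2)
15. 7777.778ms @ 21/2 + 1111.111ms (3/2)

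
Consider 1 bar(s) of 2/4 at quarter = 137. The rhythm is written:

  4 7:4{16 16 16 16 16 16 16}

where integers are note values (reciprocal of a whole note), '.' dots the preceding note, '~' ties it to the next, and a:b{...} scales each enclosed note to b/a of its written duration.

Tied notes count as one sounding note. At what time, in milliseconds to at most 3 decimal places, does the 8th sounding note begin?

1. 0.0ms @ 0 + 437.956ms (1)
2. 437.956ms @ 1 + 62.565ms (1/7)
3. 500.521ms @ 8/7 + 62.565ms (1/7)
4. 563.087ms @ 9/7 + 62.565ms (1/7)
5. 625.652ms @ 10/7 + 62.565ms (1/7)
6. 688.217ms @ 11/7 + 62.565ms (1/7)
7. 750.782ms @ 12/7 + 62.565ms (1/7)
8. 813.347ms @ 13/7 + 62.565ms (1/7)

note 8 onset = 13/7b = 813.347ms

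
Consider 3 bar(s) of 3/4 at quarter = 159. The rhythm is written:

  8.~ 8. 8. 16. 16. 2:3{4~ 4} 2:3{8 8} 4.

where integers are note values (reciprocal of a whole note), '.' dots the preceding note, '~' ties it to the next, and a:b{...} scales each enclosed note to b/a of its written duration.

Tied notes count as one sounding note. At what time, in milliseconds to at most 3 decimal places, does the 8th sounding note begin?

1. 0.0ms @ 0 + 566.038ms (3/2)
2. 566.038ms @ 3/2 + 283.019ms (3/4)
3. 849.057ms @ 9/4 + 141.509ms (3/8)
4. 990.566ms @ 21/8 + 141.509ms (3/8)
5. 1132.075ms @ 3 + 1132.075ms (3)
6. 2264.151ms @ 6 + 283.019ms (3/4)
7. 2547.17ms @ 27/4 + 283.019ms (3/4)
8. 2830.189ms @ 15/2 + 566.038ms (3/2)

note 8 onset = 15/2b = 2830.189ms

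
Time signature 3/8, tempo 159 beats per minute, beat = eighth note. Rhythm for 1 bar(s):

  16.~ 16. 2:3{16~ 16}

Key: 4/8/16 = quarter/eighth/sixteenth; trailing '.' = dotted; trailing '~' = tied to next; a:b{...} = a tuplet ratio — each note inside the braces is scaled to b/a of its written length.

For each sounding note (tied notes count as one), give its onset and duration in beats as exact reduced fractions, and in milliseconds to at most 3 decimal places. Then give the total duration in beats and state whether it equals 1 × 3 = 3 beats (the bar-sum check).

1) 0.0ms=0b +566.038ms=3/2b
2) 566.038ms=3/2b +566.038ms=3/2b
Σ=3b of 3 (159bpm 3/8) — PASS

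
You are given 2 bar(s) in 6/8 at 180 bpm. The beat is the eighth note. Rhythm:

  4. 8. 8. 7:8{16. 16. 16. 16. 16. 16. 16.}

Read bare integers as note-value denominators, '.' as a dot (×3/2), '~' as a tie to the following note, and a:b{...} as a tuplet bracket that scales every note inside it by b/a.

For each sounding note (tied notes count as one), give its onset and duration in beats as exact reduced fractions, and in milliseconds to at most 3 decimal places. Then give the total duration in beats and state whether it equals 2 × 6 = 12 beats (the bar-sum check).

1) 0.0ms=0b +1000.0ms=3b
2) 1000.0ms=3b +500.0ms=3/2b
3) 1500.0ms=9/2b +500.0ms=3/2b
4) 2000.0ms=6b +285.714ms=6/7b
5) 2285.714ms=48/7b +285.714ms=6/7b
6) 2571.429ms=54/7b +285.714ms=6/7b
7) 2857.143ms=60/7b +285.714ms=6/7b
8) 3142.857ms=66/7b +285.714ms=6/7b
9) 3428.571ms=72/7b +285.714ms=6/7b
10) 3714.286ms=78/7b +285.714ms=6/7b
Σ=12b of 12 (180bpm 6/8) — PASS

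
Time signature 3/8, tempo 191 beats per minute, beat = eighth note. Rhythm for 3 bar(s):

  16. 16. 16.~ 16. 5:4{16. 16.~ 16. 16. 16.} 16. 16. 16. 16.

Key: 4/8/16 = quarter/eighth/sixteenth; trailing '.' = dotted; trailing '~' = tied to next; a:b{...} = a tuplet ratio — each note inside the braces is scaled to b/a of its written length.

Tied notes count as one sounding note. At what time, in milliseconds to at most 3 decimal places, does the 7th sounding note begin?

1. 0.0ms @ 0 + 235.602ms (3/4)
2. 235.602ms @ 3/4 + 235.602ms (3/4)
3. 471.204ms @ 3/2 + 471.204ms (3/2)
4. 942.408ms @ 3 + 188.482ms (3/5)
5. 1130.89ms @ 18/5 + 376.963ms (6/5)
6. 1507.853ms @ 24/5 + 188.482ms (3/5)
7. 1696.335ms @ 27/5 + 188.482ms (3/5)
8. 1884.817ms @ 6 + 235.602ms (3/4)
9. 2120.419ms @ 27/4 + 235.602ms (3/4)
10. 2356.021ms @ 15/2 + 235.602ms (3/4)
11. 2591.623ms @ 33/4 + 235.602ms (3/4)

note 7 onset = 27/5b = 1696.335ms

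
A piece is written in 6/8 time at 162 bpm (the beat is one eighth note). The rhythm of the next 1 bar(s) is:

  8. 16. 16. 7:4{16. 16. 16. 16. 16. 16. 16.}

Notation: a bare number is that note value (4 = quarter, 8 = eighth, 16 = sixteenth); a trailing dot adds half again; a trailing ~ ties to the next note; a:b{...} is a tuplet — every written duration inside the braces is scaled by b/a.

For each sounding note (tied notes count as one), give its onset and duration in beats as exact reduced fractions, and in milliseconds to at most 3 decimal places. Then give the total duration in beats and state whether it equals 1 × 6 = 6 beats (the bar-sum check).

1) 0.0ms=0b +555.556ms=3/2b
2) 555.556ms=3/2b +277.778ms=3/4b
3) 833.333ms=9/4b +277.778ms=3/4b
4) 1111.111ms=3b +158.73ms=3/7b
5) 1269.841ms=24/7b +158.73ms=3/7b
6) 1428.571ms=27/7b +158.73ms=3/7b
7) 1587.302ms=30/7b +158.73ms=3/7b
8) 1746.032ms=33/7b +158.73ms=3/7b
9) 1904.762ms=36/7b +158.73ms=3/7b
10) 2063.492ms=39/7b +158.73ms=3/7b
Σ=6b of 6 (162bpm 6/8) — PASS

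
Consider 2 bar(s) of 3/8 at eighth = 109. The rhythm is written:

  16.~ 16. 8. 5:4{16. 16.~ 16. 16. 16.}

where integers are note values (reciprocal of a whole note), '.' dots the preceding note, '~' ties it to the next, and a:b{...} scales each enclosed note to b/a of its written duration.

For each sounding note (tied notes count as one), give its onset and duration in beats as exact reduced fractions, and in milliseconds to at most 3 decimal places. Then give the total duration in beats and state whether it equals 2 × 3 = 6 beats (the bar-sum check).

1) 0.0ms=0b +825.688ms=3/2b
2) 825.688ms=3/2b +825.688ms=3/2b
3) 1651.376ms=3b +330.275ms=3/5b
4) 1981.651ms=18/5b +660.55ms=6/5b
5) 2642.202ms=24/5b +330.275ms=3/5b
6) 2972.477ms=27/5b +330.275ms=3/5b
Σ=6b of 6 (109bpm 3/8) — PASS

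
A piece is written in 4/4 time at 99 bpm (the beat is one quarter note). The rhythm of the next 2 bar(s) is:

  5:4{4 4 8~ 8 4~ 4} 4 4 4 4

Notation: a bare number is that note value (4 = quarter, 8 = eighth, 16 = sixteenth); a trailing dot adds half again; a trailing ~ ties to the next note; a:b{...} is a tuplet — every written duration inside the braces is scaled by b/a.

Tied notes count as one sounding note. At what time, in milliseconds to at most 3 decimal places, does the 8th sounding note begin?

1. 0.0ms @ 0 + 484.848ms (4/5)
2. 484.848ms @ 4/5 + 484.848ms (4/5)
3. 969.697ms @ 8/5 + 484.848ms (4/5)
4. 1454.545ms @ 12/5 + 969.697ms (8/5)
5. 2424.242ms @ 4 + 606.061ms (1)
6. 3030.303ms @ 5 + 606.061ms (1)
7. 3636.364ms @ 6 + 606.061ms (1)
8. 4242.424ms @ 7 + 606.061ms (1)

note 8 onset = 7b = 4242.424ms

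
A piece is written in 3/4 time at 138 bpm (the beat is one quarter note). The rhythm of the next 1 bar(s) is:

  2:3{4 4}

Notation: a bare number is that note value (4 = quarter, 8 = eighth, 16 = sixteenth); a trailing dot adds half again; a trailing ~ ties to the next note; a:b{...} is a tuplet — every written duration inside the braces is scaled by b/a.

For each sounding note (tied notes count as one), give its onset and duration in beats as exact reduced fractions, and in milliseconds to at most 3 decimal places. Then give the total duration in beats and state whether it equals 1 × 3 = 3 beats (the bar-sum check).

1) 0.0ms=0b +652.174ms=3/2b
2) 652.174ms=3/2b +652.174ms=3/2b
Σ=3b of 3 (138bpm 3/4) — PASS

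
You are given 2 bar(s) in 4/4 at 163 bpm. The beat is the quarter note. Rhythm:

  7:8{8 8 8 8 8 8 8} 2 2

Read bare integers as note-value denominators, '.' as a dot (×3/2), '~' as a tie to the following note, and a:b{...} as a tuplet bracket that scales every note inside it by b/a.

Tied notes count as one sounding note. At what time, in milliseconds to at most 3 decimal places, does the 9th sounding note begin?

1. 0.0ms @ 0 + 210.342ms (4/7)
2. 210.342ms @ 4/7 + 210.342ms (4/7)
3. 420.684ms @ 8/7 + 210.342ms (4/7)
4. 631.025ms @ 12/7 + 210.342ms (4/7)
5. 841.367ms @ 16/7 + 210.342ms (4/7)
6. 1051.709ms @ 20/7 + 210.342ms (4/7)
7. 1262.051ms @ 24/7 + 210.342ms (4/7)
8. 1472.393ms @ 4 + 736.196ms (2)
9. 2208.589ms @ 6 + 736.196ms (2)

note 9 onset = 6b = 2208.589ms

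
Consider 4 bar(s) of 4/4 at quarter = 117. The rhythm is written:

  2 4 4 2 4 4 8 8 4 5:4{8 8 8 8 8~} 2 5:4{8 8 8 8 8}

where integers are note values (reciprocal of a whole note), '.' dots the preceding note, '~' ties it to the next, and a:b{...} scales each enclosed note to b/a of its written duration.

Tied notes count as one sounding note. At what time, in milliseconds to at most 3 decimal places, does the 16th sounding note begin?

note 16 onset = 72/5b = 7384.615ms

1. 0.0ms @ 0 + 1025.641ms (2)
2. 1025.641ms @ 2 + 512.821ms (1)
3. 1538.462ms @ 3 + 512.821ms (1)
4. 2051.282ms @ 4 + 1025.641ms (2)
5. 3076.923ms @ 6 + 512.821ms (1)
6. 3589.744ms @ 7 + 512.821ms (1)
7. 4102.564ms @ 8 + 256.41ms (1/2)
8. 4358.974ms @ 17/2 + 256.41ms (1/2)
9. 4615.385ms @ 9 + 512.821ms (1)
10. 5128.205ms @ 10 + 205.128ms (2/5)
11. 5333.333ms @ 52/5 + 205.128ms (2/5)
12. 5538.462ms @ 54/5 + 205.128ms (2/5)
13. 5743.59ms @ 56/5 + 205.128ms (2/5)
14. 5948.718ms @ 58/5 + 1230.769ms (12/5)
15. 7179.487ms @ 14 + 205.128ms (2/5)
16. 7384.615ms @ 72/5 + 205.128ms (2/5)
17. 7589.744ms @ 74/5 + 205.128ms (2/5)
18. 7794.872ms @ 76/5 + 205.128ms (2/5)
19. 8000.0ms @ 78/5 + 205.128ms (2/5)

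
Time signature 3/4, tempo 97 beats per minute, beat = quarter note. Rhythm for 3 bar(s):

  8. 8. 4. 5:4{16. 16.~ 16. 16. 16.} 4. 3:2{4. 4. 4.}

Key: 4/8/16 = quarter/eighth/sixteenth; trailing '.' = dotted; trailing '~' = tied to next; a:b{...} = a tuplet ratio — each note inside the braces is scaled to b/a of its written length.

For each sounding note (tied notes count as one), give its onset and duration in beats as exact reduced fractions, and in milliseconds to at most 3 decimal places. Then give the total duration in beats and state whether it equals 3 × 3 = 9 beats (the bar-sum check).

1) 0.0ms=0b +463.918ms=3/4b
2) 463.918ms=3/4b +463.918ms=3/4b
3) 927.835ms=3/2b +927.835ms=3/2b
4) 1855.67ms=3b +185.567ms=3/10b
5) 2041.237ms=33/10b +371.134ms=3/5b
6) 2412.371ms=39/10b +185.567ms=3/10b
7) 2597.938ms=21/5b +185.567ms=3/10b
8) 2783.505ms=9/2b +927.835ms=3/2b
9) 3711.34ms=6b +618.557ms=1b
10) 4329.897ms=7b +618.557ms=1b
11) 4948.454ms=8b +618.557ms=1b
Σ=9b of 9 (97bpm 3/4) — PASS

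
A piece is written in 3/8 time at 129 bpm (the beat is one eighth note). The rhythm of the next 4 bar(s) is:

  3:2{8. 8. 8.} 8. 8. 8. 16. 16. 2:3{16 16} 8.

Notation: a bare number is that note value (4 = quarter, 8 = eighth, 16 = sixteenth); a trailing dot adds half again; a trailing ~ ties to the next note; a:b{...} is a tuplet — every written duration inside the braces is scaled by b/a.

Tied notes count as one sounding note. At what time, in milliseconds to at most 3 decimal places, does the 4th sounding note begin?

1. 0.0ms @ 0 + 465.116ms (1)
2. 465.116ms @ 1 + 465.116ms (1)
3. 930.233ms @ 2 + 465.116ms (1)
4. 1395.349ms @ 3 + 697.674ms (3/2)
5. 2093.023ms @ 9/2 + 697.674ms (3/2)
6. 2790.698ms @ 6 + 697.674ms (3/2)
7. 3488.372ms @ 15/2 + 348.837ms (3/4)
8. 3837.209ms @ 33/4 + 348.837ms (3/4)
9. 4186.047ms @ 9 + 348.837ms (3/4)
10. 4534.884ms @ 39/4 + 348.837ms (3/4)
11. 4883.721ms @ 21/2 + 697.674ms (3/2)

note 4 onset = 3b = 1395.349ms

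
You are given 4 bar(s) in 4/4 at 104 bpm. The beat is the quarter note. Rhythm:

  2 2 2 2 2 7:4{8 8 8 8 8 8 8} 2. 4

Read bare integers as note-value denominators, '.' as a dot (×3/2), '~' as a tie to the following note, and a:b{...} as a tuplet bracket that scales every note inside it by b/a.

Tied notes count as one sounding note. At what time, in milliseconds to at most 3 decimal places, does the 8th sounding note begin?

note 8 onset = 74/7b = 6098.901ms

1. 0.0ms @ 0 + 1153.846ms (2)
2. 1153.846ms @ 2 + 1153.846ms (2)
3. 2307.692ms @ 4 + 1153.846ms (2)
4. 3461.538ms @ 6 + 1153.846ms (2)
5. 4615.385ms @ 8 + 1153.846ms (2)
6. 5769.231ms @ 10 + 164.835ms (2/7)
7. 5934.066ms @ 72/7 + 164.835ms (2/7)
8. 6098.901ms @ 74/7 + 164.835ms (2/7)
9. 6263.736ms @ 76/7 + 164.835ms (2/7)
10. 6428.571ms @ 78/7 + 164.835ms (2/7)
11. 6593.407ms @ 80/7 + 164.835ms (2/7)
12. 6758.242ms @ 82/7 + 164.835ms (2/7)
13. 6923.077ms @ 12 + 1730.769ms (3)
14. 8653.846ms @ 15 + 576.923ms (1)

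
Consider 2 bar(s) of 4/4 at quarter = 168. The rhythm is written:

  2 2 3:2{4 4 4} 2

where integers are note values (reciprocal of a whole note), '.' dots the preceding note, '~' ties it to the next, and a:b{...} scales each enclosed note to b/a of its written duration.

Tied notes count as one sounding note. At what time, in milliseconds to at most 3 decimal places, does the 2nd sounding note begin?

note 2 onset = 2b = 714.286ms

1. 0.0ms @ 0 + 714.286ms (2)
2. 714.286ms @ 2 + 714.286ms (2)
3. 1428.571ms @ 4 + 238.095ms (2/3)
4. 1666.667ms @ 14/3 + 238.095ms (2/3)
5. 1904.762ms @ 16/3 + 238.095ms (2/3)
6. 2142.857ms @ 6 + 714.286ms (2)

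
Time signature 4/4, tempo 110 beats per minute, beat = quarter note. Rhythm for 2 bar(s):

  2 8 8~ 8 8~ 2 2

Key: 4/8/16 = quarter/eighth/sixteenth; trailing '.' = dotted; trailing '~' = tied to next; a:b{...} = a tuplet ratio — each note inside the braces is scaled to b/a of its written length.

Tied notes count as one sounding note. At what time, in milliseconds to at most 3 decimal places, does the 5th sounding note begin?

1. 0.0ms @ 0 + 1090.909ms (2)
2. 1090.909ms @ 2 + 272.727ms (1/2)
3. 1363.636ms @ 5/2 + 545.455ms (1)
4. 1909.091ms @ 7/2 + 1363.636ms (5/2)
5. 3272.727ms @ 6 + 1090.909ms (2)

note 5 onset = 6b = 3272.727ms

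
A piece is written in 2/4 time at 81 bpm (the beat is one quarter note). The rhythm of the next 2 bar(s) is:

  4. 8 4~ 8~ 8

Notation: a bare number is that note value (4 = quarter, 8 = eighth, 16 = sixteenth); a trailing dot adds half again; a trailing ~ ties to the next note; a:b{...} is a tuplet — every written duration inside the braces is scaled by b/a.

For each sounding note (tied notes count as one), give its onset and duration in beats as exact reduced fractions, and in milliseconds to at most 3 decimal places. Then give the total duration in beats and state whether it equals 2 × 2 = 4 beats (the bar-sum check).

1) 0.0ms=0b +1111.111ms=3/2b
2) 1111.111ms=3/2b +370.37ms=1/2b
3) 1481.481ms=2b +1481.481ms=2b
Σ=4b of 4 (81bpm 2/4) — PASS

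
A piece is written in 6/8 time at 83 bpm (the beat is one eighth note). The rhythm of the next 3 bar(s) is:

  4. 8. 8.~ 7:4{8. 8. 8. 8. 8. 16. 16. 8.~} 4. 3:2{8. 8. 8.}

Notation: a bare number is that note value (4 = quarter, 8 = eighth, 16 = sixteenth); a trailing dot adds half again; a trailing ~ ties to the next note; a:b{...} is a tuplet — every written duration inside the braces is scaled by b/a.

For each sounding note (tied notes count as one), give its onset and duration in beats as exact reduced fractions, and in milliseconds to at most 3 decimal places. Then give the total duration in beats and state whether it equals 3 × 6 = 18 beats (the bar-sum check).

1) 0.0ms=0b +2168.675ms=3b
2) 2168.675ms=3b +1084.337ms=3/2b
3) 3253.012ms=9/2b +1703.959ms=33/14b
4) 4956.971ms=48/7b +619.621ms=6/7b
5) 5576.592ms=54/7b +619.621ms=6/7b
6) 6196.213ms=60/7b +619.621ms=6/7b
7) 6815.835ms=66/7b +619.621ms=6/7b
8) 7435.456ms=72/7b +309.811ms=3/7b
9) 7745.267ms=75/7b +309.811ms=3/7b
10) 8055.077ms=78/7b +2788.296ms=27/7b
11) 10843.373ms=15b +722.892ms=1b
12) 11566.265ms=16b +722.892ms=1b
13) 12289.157ms=17b +722.892ms=1b
Σ=18b of 18 (83bpm 6/8) — PASS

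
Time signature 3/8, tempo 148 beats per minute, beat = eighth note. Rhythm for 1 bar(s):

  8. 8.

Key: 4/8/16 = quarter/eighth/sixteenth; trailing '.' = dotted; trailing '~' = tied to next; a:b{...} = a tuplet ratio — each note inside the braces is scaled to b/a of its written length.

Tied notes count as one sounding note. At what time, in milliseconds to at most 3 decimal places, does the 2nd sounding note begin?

note 2 onset = 3/2b = 608.108ms

1. 0.0ms @ 0 + 608.108ms (3/2)
2. 608.108ms @ 3/2 + 608.108ms (3/2)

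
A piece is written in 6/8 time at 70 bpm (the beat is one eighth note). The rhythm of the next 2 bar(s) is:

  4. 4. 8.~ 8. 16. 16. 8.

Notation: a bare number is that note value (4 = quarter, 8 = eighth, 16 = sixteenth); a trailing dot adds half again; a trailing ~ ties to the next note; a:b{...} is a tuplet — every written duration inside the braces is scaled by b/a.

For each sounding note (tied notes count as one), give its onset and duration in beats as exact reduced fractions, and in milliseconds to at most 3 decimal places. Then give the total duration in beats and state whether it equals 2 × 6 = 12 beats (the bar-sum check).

1) 0.0ms=0b +2571.429ms=3b
2) 2571.429ms=3b +2571.429ms=3b
3) 5142.857ms=6b +2571.429ms=3b
4) 7714.286ms=9b +642.857ms=3/4b
5) 8357.143ms=39/4b +642.857ms=3/4b
6) 9000.0ms=21/2b +1285.714ms=3/2b
Σ=12b of 12 (70bpm 6/8) — PASS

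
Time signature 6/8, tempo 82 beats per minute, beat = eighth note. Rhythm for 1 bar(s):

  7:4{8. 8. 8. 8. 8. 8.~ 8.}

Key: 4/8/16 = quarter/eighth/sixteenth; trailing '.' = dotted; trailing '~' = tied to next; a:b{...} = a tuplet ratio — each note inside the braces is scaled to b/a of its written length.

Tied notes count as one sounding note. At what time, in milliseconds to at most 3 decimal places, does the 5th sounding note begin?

1. 0.0ms @ 0 + 627.178ms (6/7)
2. 627.178ms @ 6/7 + 627.178ms (6/7)
3. 1254.355ms @ 12/7 + 627.178ms (6/7)
4. 1881.533ms @ 18/7 + 627.178ms (6/7)
5. 2508.711ms @ 24/7 + 627.178ms (6/7)
6. 3135.889ms @ 30/7 + 1254.355ms (12/7)

note 5 onset = 24/7b = 2508.711ms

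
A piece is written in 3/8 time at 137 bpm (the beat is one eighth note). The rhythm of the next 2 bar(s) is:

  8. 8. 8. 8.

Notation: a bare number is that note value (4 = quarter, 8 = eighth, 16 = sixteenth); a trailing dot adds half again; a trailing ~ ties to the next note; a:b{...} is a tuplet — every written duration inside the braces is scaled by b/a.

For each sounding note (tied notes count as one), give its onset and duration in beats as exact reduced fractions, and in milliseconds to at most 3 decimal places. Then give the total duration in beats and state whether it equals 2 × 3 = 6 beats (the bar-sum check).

1) 0.0ms=0b +656.934ms=3/2b
2) 656.934ms=3/2b +656.934ms=3/2b
3) 1313.869ms=3b +656.934ms=3/2b
4) 1970.803ms=9/2b +656.934ms=3/2b
Σ=6b of 6 (137bpm 3/8) — PASS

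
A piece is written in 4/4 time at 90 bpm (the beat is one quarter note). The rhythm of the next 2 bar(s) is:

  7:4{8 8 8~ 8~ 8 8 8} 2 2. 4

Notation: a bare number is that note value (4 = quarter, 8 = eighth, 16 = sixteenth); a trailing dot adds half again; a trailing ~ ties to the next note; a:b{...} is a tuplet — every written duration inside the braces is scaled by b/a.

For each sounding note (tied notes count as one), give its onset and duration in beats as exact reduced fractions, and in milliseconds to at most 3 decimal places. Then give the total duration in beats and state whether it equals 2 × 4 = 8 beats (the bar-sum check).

1) 0.0ms=0b +190.476ms=2/7b
2) 190.476ms=2/7b +190.476ms=2/7b
3) 380.952ms=4/7b +571.429ms=6/7b
4) 952.381ms=10/7b +190.476ms=2/7b
5) 1142.857ms=12/7b +190.476ms=2/7b
6) 1333.333ms=2b +1333.333ms=2b
7) 2666.667ms=4b +2000.0ms=3b
8) 4666.667ms=7b +666.667ms=1b
Σ=8b of 8 (90bpm 4/4) — PASS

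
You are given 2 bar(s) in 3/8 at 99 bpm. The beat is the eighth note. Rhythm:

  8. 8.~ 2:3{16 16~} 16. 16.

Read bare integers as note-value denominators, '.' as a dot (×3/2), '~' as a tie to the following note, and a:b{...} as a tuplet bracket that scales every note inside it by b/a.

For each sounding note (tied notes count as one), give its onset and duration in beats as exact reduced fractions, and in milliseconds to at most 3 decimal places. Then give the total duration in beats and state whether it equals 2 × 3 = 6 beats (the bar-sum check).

1) 0.0ms=0b +909.091ms=3/2b
2) 909.091ms=3/2b +1363.636ms=9/4b
3) 2272.727ms=15/4b +909.091ms=3/2b
4) 3181.818ms=21/4b +454.545ms=3/4b
Σ=6b of 6 (99bpm 3/8) — PASS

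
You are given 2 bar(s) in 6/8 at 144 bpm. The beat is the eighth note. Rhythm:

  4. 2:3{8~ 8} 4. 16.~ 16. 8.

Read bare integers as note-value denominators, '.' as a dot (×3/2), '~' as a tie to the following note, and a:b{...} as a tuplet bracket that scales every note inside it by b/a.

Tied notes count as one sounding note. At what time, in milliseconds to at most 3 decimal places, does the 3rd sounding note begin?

note 3 onset = 6b = 2500.0ms

1. 0.0ms @ 0 + 1250.0ms (3)
2. 1250.0ms @ 3 + 1250.0ms (3)
3. 2500.0ms @ 6 + 1250.0ms (3)
4. 3750.0ms @ 9 + 625.0ms (3/2)
5. 4375.0ms @ 21/2 + 625.0ms (3/2)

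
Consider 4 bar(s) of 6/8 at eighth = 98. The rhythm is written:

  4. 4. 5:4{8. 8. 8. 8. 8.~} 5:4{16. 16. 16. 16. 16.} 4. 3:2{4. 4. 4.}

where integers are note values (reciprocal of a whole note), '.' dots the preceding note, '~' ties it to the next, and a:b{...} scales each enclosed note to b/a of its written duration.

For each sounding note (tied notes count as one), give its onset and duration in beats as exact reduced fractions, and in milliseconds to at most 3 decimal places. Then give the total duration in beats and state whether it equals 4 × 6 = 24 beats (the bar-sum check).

1) 0.0ms=0b +1836.735ms=3b
2) 1836.735ms=3b +1836.735ms=3b
3) 3673.469ms=6b +734.694ms=6/5b
4) 4408.163ms=36/5b +734.694ms=6/5b
5) 5142.857ms=42/5b +734.694ms=6/5b
6) 5877.551ms=48/5b +734.694ms=6/5b
7) 6612.245ms=54/5b +1102.041ms=9/5b
8) 7714.286ms=63/5b +367.347ms=3/5b
9) 8081.633ms=66/5b +367.347ms=3/5b
10) 8448.98ms=69/5b +367.347ms=3/5b
11) 8816.327ms=72/5b +367.347ms=3/5b
12) 9183.673ms=15b +1836.735ms=3b
13) 11020.408ms=18b +1224.49ms=2b
14) 12244.898ms=20b +1224.49ms=2b
15) 13469.388ms=22b +1224.49ms=2b
Σ=24b of 24 (98bpm 6/8) — PASS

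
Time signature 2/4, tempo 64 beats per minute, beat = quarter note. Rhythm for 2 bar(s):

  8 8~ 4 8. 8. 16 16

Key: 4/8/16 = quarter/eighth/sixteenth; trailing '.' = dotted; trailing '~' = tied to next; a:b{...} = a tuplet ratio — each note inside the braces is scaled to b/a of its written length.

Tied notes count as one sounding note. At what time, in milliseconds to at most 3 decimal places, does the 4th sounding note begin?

note 4 onset = 11/4b = 2578.125ms

1. 0.0ms @ 0 + 468.75ms (1/2)
2. 468.75ms @ 1/2 + 1406.25ms (3/2)
3. 1875.0ms @ 2 + 703.125ms (3/4)
4. 2578.125ms @ 11/4 + 703.125ms (3/4)
5. 3281.25ms @ 7/2 + 234.375ms (1/4)
6. 3515.625ms @ 15/4 + 234.375ms (1/4)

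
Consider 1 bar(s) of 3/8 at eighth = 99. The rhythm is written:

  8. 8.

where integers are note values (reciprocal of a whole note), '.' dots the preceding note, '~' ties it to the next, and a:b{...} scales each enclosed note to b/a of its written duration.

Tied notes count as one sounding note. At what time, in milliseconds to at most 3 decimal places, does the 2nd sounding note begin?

1. 0.0ms @ 0 + 909.091ms (3/2)
2. 909.091ms @ 3/2 + 909.091ms (3/2)

note 2 onset = 3/2b = 909.091ms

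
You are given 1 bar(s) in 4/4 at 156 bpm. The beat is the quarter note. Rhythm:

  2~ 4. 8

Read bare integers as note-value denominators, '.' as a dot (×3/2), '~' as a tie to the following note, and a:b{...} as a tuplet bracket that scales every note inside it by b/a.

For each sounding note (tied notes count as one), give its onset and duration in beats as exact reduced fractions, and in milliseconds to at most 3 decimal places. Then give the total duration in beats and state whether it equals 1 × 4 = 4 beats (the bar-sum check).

1) 0.0ms=0b +1346.154ms=7/2b
2) 1346.154ms=7/2b +192.308ms=1/2b
Σ=4b of 4 (156bpm 4/4) — PASS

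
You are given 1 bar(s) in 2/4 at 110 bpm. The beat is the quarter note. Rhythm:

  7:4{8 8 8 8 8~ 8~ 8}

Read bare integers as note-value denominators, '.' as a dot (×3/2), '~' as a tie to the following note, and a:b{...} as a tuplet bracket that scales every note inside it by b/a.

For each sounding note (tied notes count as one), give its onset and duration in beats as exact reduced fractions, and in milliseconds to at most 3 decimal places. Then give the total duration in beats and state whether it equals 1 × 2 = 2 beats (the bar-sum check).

1) 0.0ms=0b +155.844ms=2/7b
2) 155.844ms=2/7b +155.844ms=2/7b
3) 311.688ms=4/7b +155.844ms=2/7b
4) 467.532ms=6/7b +155.844ms=2/7b
5) 623.377ms=8/7b +467.532ms=6/7b
Σ=2b of 2 (110bpm 2/4) — PASS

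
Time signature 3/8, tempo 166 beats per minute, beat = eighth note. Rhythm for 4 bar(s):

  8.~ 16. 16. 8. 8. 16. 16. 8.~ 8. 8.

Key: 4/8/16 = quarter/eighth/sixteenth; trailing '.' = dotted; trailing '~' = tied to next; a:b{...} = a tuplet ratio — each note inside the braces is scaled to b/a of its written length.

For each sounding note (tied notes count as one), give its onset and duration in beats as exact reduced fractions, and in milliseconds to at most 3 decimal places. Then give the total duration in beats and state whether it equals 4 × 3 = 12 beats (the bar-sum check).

1) 0.0ms=0b +813.253ms=9/4b
2) 813.253ms=9/4b +271.084ms=3/4b
3) 1084.337ms=3b +542.169ms=3/2b
4) 1626.506ms=9/2b +542.169ms=3/2b
5) 2168.675ms=6b +271.084ms=3/4b
6) 2439.759ms=27/4b +271.084ms=3/4b
7) 2710.843ms=15/2b +1084.337ms=3b
8) 3795.181ms=21/2b +542.169ms=3/2b
Σ=12b of 12 (166bpm 3/8) — PASS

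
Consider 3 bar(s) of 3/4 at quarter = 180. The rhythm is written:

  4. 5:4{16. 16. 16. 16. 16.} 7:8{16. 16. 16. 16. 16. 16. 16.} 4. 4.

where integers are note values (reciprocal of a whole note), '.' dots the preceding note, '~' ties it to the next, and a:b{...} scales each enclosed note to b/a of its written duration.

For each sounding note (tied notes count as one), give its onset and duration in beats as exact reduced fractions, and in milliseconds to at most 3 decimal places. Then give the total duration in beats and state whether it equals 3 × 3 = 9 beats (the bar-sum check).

1) 0.0ms=0b +500.0ms=3/2b
2) 500.0ms=3/2b +100.0ms=3/10b
3) 600.0ms=9/5b +100.0ms=3/10b
4) 700.0ms=21/10b +100.0ms=3/10b
5) 800.0ms=12/5b +100.0ms=3/10b
6) 900.0ms=27/10b +100.0ms=3/10b
7) 1000.0ms=3b +142.857ms=3/7b
8) 1142.857ms=24/7b +142.857ms=3/7b
9) 1285.714ms=27/7b +142.857ms=3/7b
10) 1428.571ms=30/7b +142.857ms=3/7b
11) 1571.429ms=33/7b +142.857ms=3/7b
12) 1714.286ms=36/7b +142.857ms=3/7b
13) 1857.143ms=39/7b +142.857ms=3/7b
14) 2000.0ms=6b +500.0ms=3/2b
15) 2500.0ms=15/2b +500.0ms=3/2b
Σ=9b of 9 (180bpm 3/4) — PASS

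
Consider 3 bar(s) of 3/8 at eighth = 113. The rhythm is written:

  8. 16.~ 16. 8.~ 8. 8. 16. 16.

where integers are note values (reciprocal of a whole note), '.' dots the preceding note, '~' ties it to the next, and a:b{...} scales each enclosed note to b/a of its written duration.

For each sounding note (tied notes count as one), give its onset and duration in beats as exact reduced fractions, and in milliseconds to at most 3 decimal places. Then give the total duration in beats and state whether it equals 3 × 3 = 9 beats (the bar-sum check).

1) 0.0ms=0b +796.46ms=3/2b
2) 796.46ms=3/2b +796.46ms=3/2b
3) 1592.92ms=3b +1592.92ms=3b
4) 3185.841ms=6b +796.46ms=3/2b
5) 3982.301ms=15/2b +398.23ms=3/4b
6) 4380.531ms=33/4b +398.23ms=3/4b
Σ=9b of 9 (113bpm 3/8) — PASS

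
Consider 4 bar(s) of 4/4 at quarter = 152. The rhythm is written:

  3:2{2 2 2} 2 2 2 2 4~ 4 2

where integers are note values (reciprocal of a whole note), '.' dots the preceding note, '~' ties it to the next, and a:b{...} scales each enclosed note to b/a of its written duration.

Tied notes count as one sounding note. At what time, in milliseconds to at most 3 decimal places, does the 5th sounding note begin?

1. 0.0ms @ 0 + 526.316ms (4/3)
2. 526.316ms @ 4/3 + 526.316ms (4/3)
3. 1052.632ms @ 8/3 + 526.316ms (4/3)
4. 1578.947ms @ 4 + 789.474ms (2)
5. 2368.421ms @ 6 + 789.474ms (2)
6. 3157.895ms @ 8 + 789.474ms (2)
7. 3947.368ms @ 10 + 789.474ms (2)
8. 4736.842ms @ 12 + 789.474ms (2)
9. 5526.316ms @ 14 + 789.474ms (2)

note 5 onset = 6b = 2368.421ms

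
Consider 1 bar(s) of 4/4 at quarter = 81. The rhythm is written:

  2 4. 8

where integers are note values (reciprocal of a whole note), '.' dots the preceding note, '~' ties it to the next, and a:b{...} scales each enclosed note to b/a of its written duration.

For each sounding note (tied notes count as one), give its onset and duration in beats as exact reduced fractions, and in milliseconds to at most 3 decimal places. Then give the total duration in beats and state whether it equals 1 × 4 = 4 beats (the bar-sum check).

1) 0.0ms=0b +1481.481ms=2b
2) 1481.481ms=2b +1111.111ms=3/2b
3) 2592.593ms=7/2b +370.37ms=1/2b
Σ=4b of 4 (81bpm 4/4) — PASS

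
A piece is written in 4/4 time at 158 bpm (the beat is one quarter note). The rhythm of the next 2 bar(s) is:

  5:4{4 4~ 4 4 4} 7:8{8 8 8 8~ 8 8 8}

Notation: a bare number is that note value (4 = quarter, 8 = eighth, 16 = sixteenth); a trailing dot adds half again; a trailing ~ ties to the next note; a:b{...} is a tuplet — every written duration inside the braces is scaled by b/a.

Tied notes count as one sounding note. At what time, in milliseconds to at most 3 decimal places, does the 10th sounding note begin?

1. 0.0ms @ 0 + 303.797ms (4/5)
2. 303.797ms @ 4/5 + 607.595ms (8/5)
3. 911.392ms @ 12/5 + 303.797ms (4/5)
4. 1215.19ms @ 16/5 + 303.797ms (4/5)
5. 1518.987ms @ 4 + 216.998ms (4/7)
6. 1735.986ms @ 32/7 + 216.998ms (4/7)
7. 1952.984ms @ 36/7 + 216.998ms (4/7)
8. 2169.982ms @ 40/7 + 433.996ms (8/7)
9. 2603.978ms @ 48/7 + 216.998ms (4/7)
10. 2820.976ms @ 52/7 + 216.998ms (4/7)

note 10 onset = 52/7b = 2820.976ms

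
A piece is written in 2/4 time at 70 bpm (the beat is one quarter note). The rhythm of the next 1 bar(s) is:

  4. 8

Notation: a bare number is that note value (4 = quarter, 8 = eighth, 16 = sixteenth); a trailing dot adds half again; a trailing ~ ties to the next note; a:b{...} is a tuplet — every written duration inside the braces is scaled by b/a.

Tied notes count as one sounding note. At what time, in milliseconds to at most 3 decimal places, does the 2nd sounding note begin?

note 2 onset = 3/2b = 1285.714ms

1. 0.0ms @ 0 + 1285.714ms (3/2)
2. 1285.714ms @ 3/2 + 428.571ms (1/2)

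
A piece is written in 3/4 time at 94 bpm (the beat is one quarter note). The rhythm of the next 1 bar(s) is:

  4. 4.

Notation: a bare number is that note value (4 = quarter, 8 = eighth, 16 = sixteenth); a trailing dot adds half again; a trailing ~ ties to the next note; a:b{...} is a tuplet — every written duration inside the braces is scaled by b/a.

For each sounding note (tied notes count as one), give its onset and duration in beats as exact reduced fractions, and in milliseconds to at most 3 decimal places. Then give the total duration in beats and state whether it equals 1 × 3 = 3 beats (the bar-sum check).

1) 0.0ms=0b +957.447ms=3/2b
2) 957.447ms=3/2b +957.447ms=3/2b
Σ=3b of 3 (94bpm 3/4) — PASS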